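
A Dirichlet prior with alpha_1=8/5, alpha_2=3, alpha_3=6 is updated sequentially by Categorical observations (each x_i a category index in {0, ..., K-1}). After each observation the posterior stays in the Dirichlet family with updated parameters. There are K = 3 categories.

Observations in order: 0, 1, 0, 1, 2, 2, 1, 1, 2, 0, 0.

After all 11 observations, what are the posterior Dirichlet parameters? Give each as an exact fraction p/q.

obs 1: x=0 → posterior Dirichlet(13/5, 3, 6)
obs 2: x=1 → posterior Dirichlet(13/5, 4, 6)
obs 3: x=0 → posterior Dirichlet(18/5, 4, 6)
obs 4: x=1 → posterior Dirichlet(18/5, 5, 6)
obs 5: x=2 → posterior Dirichlet(18/5, 5, 7)
obs 6: x=2 → posterior Dirichlet(18/5, 5, 8)
obs 7: x=1 → posterior Dirichlet(18/5, 6, 8)
obs 8: x=1 → posterior Dirichlet(18/5, 7, 8)
obs 9: x=2 → posterior Dirichlet(18/5, 7, 9)
obs 10: x=0 → posterior Dirichlet(23/5, 7, 9)
obs 11: x=0 → posterior Dirichlet(28/5, 7, 9)

alpha_1=28/5, alpha_2=7, alpha_3=9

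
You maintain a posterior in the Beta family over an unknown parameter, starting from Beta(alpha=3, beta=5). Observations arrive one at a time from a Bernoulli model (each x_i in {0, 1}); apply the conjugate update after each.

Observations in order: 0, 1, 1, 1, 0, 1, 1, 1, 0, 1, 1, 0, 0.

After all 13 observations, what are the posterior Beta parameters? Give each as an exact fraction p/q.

alpha=11, beta=10

obs 1: x=0 → posterior Beta(3, 6)
obs 2: x=1 → posterior Beta(4, 6)
obs 3: x=1 → posterior Beta(5, 6)
obs 4: x=1 → posterior Beta(6, 6)
obs 5: x=0 → posterior Beta(6, 7)
obs 6: x=1 → posterior Beta(7, 7)
obs 7: x=1 → posterior Beta(8, 7)
obs 8: x=1 → posterior Beta(9, 7)
obs 9: x=0 → posterior Beta(9, 8)
obs 10: x=1 → posterior Beta(10, 8)
obs 11: x=1 → posterior Beta(11, 8)
obs 12: x=0 → posterior Beta(11, 9)
obs 13: x=0 → posterior Beta(11, 10)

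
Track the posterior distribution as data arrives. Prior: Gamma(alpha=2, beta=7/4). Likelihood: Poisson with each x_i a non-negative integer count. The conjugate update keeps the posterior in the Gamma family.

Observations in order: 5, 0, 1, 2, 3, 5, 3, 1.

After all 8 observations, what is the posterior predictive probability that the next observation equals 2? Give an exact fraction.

obs 1: x=5 → posterior Gamma(7, 11/4)
obs 2: x=0 → posterior Gamma(7, 15/4)
obs 3: x=1 → posterior Gamma(8, 19/4)
obs 4: x=2 → posterior Gamma(10, 23/4)
obs 5: x=3 → posterior Gamma(13, 27/4)
obs 6: x=5 → posterior Gamma(18, 31/4)
obs 7: x=3 → posterior Gamma(21, 35/4)
obs 8: x=1 → posterior Gamma(22, 39/4)

408001592684032975498768704934336102608/1596772093453535767288998989560362112801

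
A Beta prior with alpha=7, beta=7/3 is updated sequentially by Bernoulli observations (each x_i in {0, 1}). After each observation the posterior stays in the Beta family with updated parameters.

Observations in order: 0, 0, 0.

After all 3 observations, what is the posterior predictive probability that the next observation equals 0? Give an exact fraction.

16/37

obs 1: x=0 → posterior Beta(7, 10/3)
obs 2: x=0 → posterior Beta(7, 13/3)
obs 3: x=0 → posterior Beta(7, 16/3)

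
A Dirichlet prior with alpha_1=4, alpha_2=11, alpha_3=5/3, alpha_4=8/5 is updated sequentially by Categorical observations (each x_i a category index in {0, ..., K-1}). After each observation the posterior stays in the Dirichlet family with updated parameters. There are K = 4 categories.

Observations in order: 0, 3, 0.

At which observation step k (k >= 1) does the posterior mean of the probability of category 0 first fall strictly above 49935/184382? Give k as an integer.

k = 3

obs 1: x=0 → posterior Dirichlet(5, 11, 5/3, 8/5)
obs 2: x=3 → posterior Dirichlet(5, 11, 5/3, 13/5)
obs 3: x=0 → posterior Dirichlet(6, 11, 5/3, 13/5)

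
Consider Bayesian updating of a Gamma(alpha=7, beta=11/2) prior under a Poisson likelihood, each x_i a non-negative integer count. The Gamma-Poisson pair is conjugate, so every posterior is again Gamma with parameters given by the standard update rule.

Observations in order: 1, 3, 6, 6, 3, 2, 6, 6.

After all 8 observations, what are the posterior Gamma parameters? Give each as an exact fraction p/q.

alpha=40, beta=27/2

obs 1: x=1 → posterior Gamma(8, 13/2)
obs 2: x=3 → posterior Gamma(11, 15/2)
obs 3: x=6 → posterior Gamma(17, 17/2)
obs 4: x=6 → posterior Gamma(23, 19/2)
obs 5: x=3 → posterior Gamma(26, 21/2)
obs 6: x=2 → posterior Gamma(28, 23/2)
obs 7: x=6 → posterior Gamma(34, 25/2)
obs 8: x=6 → posterior Gamma(40, 27/2)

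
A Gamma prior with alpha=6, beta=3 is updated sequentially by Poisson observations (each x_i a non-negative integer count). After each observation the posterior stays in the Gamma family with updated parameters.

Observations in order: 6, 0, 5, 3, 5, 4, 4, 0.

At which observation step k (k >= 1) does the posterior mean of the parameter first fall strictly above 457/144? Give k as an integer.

k = 6

obs 1: x=6 → posterior Gamma(12, 4)
obs 2: x=0 → posterior Gamma(12, 5)
obs 3: x=5 → posterior Gamma(17, 6)
obs 4: x=3 → posterior Gamma(20, 7)
obs 5: x=5 → posterior Gamma(25, 8)
obs 6: x=4 → posterior Gamma(29, 9)
obs 7: x=4 → posterior Gamma(33, 10)
obs 8: x=0 → posterior Gamma(33, 11)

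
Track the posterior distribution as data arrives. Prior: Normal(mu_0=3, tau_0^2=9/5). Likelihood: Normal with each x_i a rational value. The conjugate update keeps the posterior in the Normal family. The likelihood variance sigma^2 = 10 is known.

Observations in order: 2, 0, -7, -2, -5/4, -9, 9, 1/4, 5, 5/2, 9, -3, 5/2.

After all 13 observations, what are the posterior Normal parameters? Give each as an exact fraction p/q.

mu_0=222/167, tau_0^2=90/167

obs 1: x=2 → posterior Normal(168/59, 90/59)
obs 2: x=0 → posterior Normal(42/17, 45/34)
obs 3: x=-7 → posterior Normal(15/11, 90/77)
obs 4: x=-2 → posterior Normal(87/86, 45/43)
obs 5: x=-5/4 → posterior Normal(303/380, 18/19)
obs 6: x=-9 → posterior Normal(-21/416, 45/52)
obs 7: x=9 → posterior Normal(303/452, 90/113)
obs 8: x=1/4 → posterior Normal(39/61, 45/61)
obs 9: x=5 → posterior Normal(123/131, 90/131)
obs 10: x=5/2 → posterior Normal(291/280, 9/14)
obs 11: x=9 → posterior Normal(453/298, 90/149)
obs 12: x=-3 → posterior Normal(399/316, 45/79)
obs 13: x=5/2 → posterior Normal(222/167, 90/167)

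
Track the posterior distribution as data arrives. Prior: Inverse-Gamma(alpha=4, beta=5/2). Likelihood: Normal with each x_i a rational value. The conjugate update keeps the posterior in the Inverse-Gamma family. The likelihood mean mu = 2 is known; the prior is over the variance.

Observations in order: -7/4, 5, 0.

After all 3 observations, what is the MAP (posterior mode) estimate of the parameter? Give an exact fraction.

obs 1: x=-7/4 → posterior Inverse-Gamma(9/2, 305/32)
obs 2: x=5 → posterior Inverse-Gamma(5, 449/32)
obs 3: x=0 → posterior Inverse-Gamma(11/2, 513/32)

513/208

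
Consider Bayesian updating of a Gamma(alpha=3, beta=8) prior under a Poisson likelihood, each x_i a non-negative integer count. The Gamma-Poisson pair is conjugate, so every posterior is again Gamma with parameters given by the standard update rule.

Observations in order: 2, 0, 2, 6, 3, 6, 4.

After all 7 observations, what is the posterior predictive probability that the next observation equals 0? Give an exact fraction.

obs 1: x=2 → posterior Gamma(5, 9)
obs 2: x=0 → posterior Gamma(5, 10)
obs 3: x=2 → posterior Gamma(7, 11)
obs 4: x=6 → posterior Gamma(13, 12)
obs 5: x=3 → posterior Gamma(16, 13)
obs 6: x=6 → posterior Gamma(22, 14)
obs 7: x=4 → posterior Gamma(26, 15)

3787675244106352329254150390625/20282409603651670423947251286016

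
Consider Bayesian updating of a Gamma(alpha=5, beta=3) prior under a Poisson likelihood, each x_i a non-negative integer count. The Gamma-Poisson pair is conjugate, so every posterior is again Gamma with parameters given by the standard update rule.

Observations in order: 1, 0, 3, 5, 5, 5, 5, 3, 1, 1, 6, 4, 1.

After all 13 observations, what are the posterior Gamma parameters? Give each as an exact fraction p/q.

obs 1: x=1 → posterior Gamma(6, 4)
obs 2: x=0 → posterior Gamma(6, 5)
obs 3: x=3 → posterior Gamma(9, 6)
obs 4: x=5 → posterior Gamma(14, 7)
obs 5: x=5 → posterior Gamma(19, 8)
obs 6: x=5 → posterior Gamma(24, 9)
obs 7: x=5 → posterior Gamma(29, 10)
obs 8: x=3 → posterior Gamma(32, 11)
obs 9: x=1 → posterior Gamma(33, 12)
obs 10: x=1 → posterior Gamma(34, 13)
obs 11: x=6 → posterior Gamma(40, 14)
obs 12: x=4 → posterior Gamma(44, 15)
obs 13: x=1 → posterior Gamma(45, 16)

alpha=45, beta=16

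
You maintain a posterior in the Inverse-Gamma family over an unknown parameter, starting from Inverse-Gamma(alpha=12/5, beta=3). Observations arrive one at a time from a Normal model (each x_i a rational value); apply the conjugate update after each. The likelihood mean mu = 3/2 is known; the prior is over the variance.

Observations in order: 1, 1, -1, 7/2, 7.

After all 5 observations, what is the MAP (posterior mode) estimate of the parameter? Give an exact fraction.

235/59

obs 1: x=1 → posterior Inverse-Gamma(29/10, 25/8)
obs 2: x=1 → posterior Inverse-Gamma(17/5, 13/4)
obs 3: x=-1 → posterior Inverse-Gamma(39/10, 51/8)
obs 4: x=7/2 → posterior Inverse-Gamma(22/5, 67/8)
obs 5: x=7 → posterior Inverse-Gamma(49/10, 47/2)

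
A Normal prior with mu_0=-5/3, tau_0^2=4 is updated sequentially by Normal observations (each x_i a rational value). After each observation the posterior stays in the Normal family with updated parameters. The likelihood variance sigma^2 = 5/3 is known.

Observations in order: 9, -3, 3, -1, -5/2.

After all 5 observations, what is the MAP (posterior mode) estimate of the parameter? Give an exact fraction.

173/195

obs 1: x=9 → posterior Normal(299/51, 20/17)
obs 2: x=-3 → posterior Normal(191/87, 20/29)
obs 3: x=3 → posterior Normal(299/123, 20/41)
obs 4: x=-1 → posterior Normal(263/159, 20/53)
obs 5: x=-5/2 → posterior Normal(173/195, 4/13)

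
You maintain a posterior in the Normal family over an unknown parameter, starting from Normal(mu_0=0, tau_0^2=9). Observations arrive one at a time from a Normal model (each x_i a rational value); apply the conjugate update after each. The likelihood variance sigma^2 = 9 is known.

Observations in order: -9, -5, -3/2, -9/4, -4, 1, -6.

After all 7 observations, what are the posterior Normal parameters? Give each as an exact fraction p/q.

mu_0=-107/32, tau_0^2=9/8

obs 1: x=-9 → posterior Normal(-9/2, 9/2)
obs 2: x=-5 → posterior Normal(-14/3, 3)
obs 3: x=-3/2 → posterior Normal(-31/8, 9/4)
obs 4: x=-9/4 → posterior Normal(-71/20, 9/5)
obs 5: x=-4 → posterior Normal(-29/8, 3/2)
obs 6: x=1 → posterior Normal(-83/28, 9/7)
obs 7: x=-6 → posterior Normal(-107/32, 9/8)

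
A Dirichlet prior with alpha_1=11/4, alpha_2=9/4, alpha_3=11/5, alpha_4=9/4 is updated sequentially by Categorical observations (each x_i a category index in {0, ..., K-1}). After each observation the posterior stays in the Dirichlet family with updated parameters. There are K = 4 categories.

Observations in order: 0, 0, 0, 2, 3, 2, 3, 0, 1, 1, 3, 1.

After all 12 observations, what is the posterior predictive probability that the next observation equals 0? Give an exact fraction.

45/143

obs 1: x=0 → posterior Dirichlet(15/4, 9/4, 11/5, 9/4)
obs 2: x=0 → posterior Dirichlet(19/4, 9/4, 11/5, 9/4)
obs 3: x=0 → posterior Dirichlet(23/4, 9/4, 11/5, 9/4)
obs 4: x=2 → posterior Dirichlet(23/4, 9/4, 16/5, 9/4)
obs 5: x=3 → posterior Dirichlet(23/4, 9/4, 16/5, 13/4)
obs 6: x=2 → posterior Dirichlet(23/4, 9/4, 21/5, 13/4)
obs 7: x=3 → posterior Dirichlet(23/4, 9/4, 21/5, 17/4)
obs 8: x=0 → posterior Dirichlet(27/4, 9/4, 21/5, 17/4)
obs 9: x=1 → posterior Dirichlet(27/4, 13/4, 21/5, 17/4)
obs 10: x=1 → posterior Dirichlet(27/4, 17/4, 21/5, 17/4)
obs 11: x=3 → posterior Dirichlet(27/4, 17/4, 21/5, 21/4)
obs 12: x=1 → posterior Dirichlet(27/4, 21/4, 21/5, 21/4)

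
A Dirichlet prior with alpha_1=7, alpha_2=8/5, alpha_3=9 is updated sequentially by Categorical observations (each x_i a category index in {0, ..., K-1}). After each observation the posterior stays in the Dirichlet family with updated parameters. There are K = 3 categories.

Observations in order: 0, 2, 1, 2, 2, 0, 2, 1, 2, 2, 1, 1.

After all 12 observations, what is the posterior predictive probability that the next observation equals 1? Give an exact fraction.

7/37

obs 1: x=0 → posterior Dirichlet(8, 8/5, 9)
obs 2: x=2 → posterior Dirichlet(8, 8/5, 10)
obs 3: x=1 → posterior Dirichlet(8, 13/5, 10)
obs 4: x=2 → posterior Dirichlet(8, 13/5, 11)
obs 5: x=2 → posterior Dirichlet(8, 13/5, 12)
obs 6: x=0 → posterior Dirichlet(9, 13/5, 12)
obs 7: x=2 → posterior Dirichlet(9, 13/5, 13)
obs 8: x=1 → posterior Dirichlet(9, 18/5, 13)
obs 9: x=2 → posterior Dirichlet(9, 18/5, 14)
obs 10: x=2 → posterior Dirichlet(9, 18/5, 15)
obs 11: x=1 → posterior Dirichlet(9, 23/5, 15)
obs 12: x=1 → posterior Dirichlet(9, 28/5, 15)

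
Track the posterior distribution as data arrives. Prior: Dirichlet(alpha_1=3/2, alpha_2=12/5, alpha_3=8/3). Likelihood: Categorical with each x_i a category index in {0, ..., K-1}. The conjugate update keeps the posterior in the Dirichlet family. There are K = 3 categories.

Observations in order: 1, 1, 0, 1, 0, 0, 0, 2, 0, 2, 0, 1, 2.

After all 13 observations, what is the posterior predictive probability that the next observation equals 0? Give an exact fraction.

225/587

obs 1: x=1 → posterior Dirichlet(3/2, 17/5, 8/3)
obs 2: x=1 → posterior Dirichlet(3/2, 22/5, 8/3)
obs 3: x=0 → posterior Dirichlet(5/2, 22/5, 8/3)
obs 4: x=1 → posterior Dirichlet(5/2, 27/5, 8/3)
obs 5: x=0 → posterior Dirichlet(7/2, 27/5, 8/3)
obs 6: x=0 → posterior Dirichlet(9/2, 27/5, 8/3)
obs 7: x=0 → posterior Dirichlet(11/2, 27/5, 8/3)
obs 8: x=2 → posterior Dirichlet(11/2, 27/5, 11/3)
obs 9: x=0 → posterior Dirichlet(13/2, 27/5, 11/3)
obs 10: x=2 → posterior Dirichlet(13/2, 27/5, 14/3)
obs 11: x=0 → posterior Dirichlet(15/2, 27/5, 14/3)
obs 12: x=1 → posterior Dirichlet(15/2, 32/5, 14/3)
obs 13: x=2 → posterior Dirichlet(15/2, 32/5, 17/3)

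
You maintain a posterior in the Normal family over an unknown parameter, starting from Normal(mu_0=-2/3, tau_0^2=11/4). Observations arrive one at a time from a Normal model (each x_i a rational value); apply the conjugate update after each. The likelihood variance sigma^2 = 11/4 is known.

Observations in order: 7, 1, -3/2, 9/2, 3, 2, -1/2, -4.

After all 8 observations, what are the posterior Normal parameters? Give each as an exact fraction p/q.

mu_0=65/54, tau_0^2=11/36

obs 1: x=7 → posterior Normal(19/6, 11/8)
obs 2: x=1 → posterior Normal(22/9, 11/12)
obs 3: x=-3/2 → posterior Normal(35/24, 11/16)
obs 4: x=9/2 → posterior Normal(31/15, 11/20)
obs 5: x=3 → posterior Normal(20/9, 11/24)
obs 6: x=2 → posterior Normal(46/21, 11/28)
obs 7: x=-1/2 → posterior Normal(89/48, 11/32)
obs 8: x=-4 → posterior Normal(65/54, 11/36)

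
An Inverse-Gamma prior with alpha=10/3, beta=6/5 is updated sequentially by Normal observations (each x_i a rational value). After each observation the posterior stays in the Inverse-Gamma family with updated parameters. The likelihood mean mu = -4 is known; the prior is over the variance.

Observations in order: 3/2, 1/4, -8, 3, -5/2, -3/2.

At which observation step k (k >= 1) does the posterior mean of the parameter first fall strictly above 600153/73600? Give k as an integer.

k = 3

obs 1: x=3/2 → posterior Inverse-Gamma(23/6, 653/40)
obs 2: x=1/4 → posterior Inverse-Gamma(13/3, 4057/160)
obs 3: x=-8 → posterior Inverse-Gamma(29/6, 5337/160)
obs 4: x=3 → posterior Inverse-Gamma(16/3, 9257/160)
obs 5: x=-5/2 → posterior Inverse-Gamma(35/6, 9437/160)
obs 6: x=-3/2 → posterior Inverse-Gamma(19/3, 9937/160)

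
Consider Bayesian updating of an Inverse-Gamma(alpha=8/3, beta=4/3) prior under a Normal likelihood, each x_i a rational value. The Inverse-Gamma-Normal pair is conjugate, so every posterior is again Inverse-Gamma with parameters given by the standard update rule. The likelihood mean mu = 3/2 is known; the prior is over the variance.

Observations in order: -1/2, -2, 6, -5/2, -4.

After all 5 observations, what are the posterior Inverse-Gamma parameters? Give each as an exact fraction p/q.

alpha=31/6, beta=1025/24

obs 1: x=-1/2 → posterior Inverse-Gamma(19/6, 10/3)
obs 2: x=-2 → posterior Inverse-Gamma(11/3, 227/24)
obs 3: x=6 → posterior Inverse-Gamma(25/6, 235/12)
obs 4: x=-5/2 → posterior Inverse-Gamma(14/3, 331/12)
obs 5: x=-4 → posterior Inverse-Gamma(31/6, 1025/24)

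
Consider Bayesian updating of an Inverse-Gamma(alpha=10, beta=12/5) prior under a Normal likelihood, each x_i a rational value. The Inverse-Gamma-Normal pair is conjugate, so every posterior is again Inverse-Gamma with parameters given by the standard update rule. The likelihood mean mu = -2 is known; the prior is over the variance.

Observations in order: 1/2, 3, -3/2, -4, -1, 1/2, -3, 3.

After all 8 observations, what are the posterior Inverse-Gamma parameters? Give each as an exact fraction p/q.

alpha=14, beta=1471/40

obs 1: x=1/2 → posterior Inverse-Gamma(21/2, 221/40)
obs 2: x=3 → posterior Inverse-Gamma(11, 721/40)
obs 3: x=-3/2 → posterior Inverse-Gamma(23/2, 363/20)
obs 4: x=-4 → posterior Inverse-Gamma(12, 403/20)
obs 5: x=-1 → posterior Inverse-Gamma(25/2, 413/20)
obs 6: x=1/2 → posterior Inverse-Gamma(13, 951/40)
obs 7: x=-3 → posterior Inverse-Gamma(27/2, 971/40)
obs 8: x=3 → posterior Inverse-Gamma(14, 1471/40)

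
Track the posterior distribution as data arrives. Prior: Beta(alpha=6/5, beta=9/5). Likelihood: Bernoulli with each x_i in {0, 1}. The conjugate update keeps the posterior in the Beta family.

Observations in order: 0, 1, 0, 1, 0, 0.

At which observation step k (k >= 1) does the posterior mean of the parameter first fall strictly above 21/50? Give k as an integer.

obs 1: x=0 → posterior Beta(6/5, 14/5)
obs 2: x=1 → posterior Beta(11/5, 14/5)
obs 3: x=0 → posterior Beta(11/5, 19/5)
obs 4: x=1 → posterior Beta(16/5, 19/5)
obs 5: x=0 → posterior Beta(16/5, 24/5)
obs 6: x=0 → posterior Beta(16/5, 29/5)

k = 2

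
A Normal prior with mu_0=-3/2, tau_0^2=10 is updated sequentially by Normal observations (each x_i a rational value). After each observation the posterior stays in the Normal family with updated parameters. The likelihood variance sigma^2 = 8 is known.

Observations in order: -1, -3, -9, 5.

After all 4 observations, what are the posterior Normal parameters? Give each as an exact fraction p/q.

mu_0=-23/12, tau_0^2=5/3

obs 1: x=-1 → posterior Normal(-11/9, 40/9)
obs 2: x=-3 → posterior Normal(-13/7, 20/7)
obs 3: x=-9 → posterior Normal(-71/19, 40/19)
obs 4: x=5 → posterior Normal(-23/12, 5/3)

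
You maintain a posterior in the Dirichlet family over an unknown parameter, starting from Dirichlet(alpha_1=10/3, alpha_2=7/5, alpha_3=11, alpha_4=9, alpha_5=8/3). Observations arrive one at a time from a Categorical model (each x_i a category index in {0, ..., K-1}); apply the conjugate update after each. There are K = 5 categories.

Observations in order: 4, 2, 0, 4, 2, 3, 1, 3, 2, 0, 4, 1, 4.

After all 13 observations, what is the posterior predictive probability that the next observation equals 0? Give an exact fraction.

40/303

obs 1: x=4 → posterior Dirichlet(10/3, 7/5, 11, 9, 11/3)
obs 2: x=2 → posterior Dirichlet(10/3, 7/5, 12, 9, 11/3)
obs 3: x=0 → posterior Dirichlet(13/3, 7/5, 12, 9, 11/3)
obs 4: x=4 → posterior Dirichlet(13/3, 7/5, 12, 9, 14/3)
obs 5: x=2 → posterior Dirichlet(13/3, 7/5, 13, 9, 14/3)
obs 6: x=3 → posterior Dirichlet(13/3, 7/5, 13, 10, 14/3)
obs 7: x=1 → posterior Dirichlet(13/3, 12/5, 13, 10, 14/3)
obs 8: x=3 → posterior Dirichlet(13/3, 12/5, 13, 11, 14/3)
obs 9: x=2 → posterior Dirichlet(13/3, 12/5, 14, 11, 14/3)
obs 10: x=0 → posterior Dirichlet(16/3, 12/5, 14, 11, 14/3)
obs 11: x=4 → posterior Dirichlet(16/3, 12/5, 14, 11, 17/3)
obs 12: x=1 → posterior Dirichlet(16/3, 17/5, 14, 11, 17/3)
obs 13: x=4 → posterior Dirichlet(16/3, 17/5, 14, 11, 20/3)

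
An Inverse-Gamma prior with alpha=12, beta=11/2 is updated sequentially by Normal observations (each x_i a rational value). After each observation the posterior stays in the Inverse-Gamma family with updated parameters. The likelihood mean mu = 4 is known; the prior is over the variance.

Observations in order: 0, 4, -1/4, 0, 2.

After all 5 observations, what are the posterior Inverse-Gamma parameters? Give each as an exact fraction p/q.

alpha=29/2, beta=1041/32

obs 1: x=0 → posterior Inverse-Gamma(25/2, 27/2)
obs 2: x=4 → posterior Inverse-Gamma(13, 27/2)
obs 3: x=-1/4 → posterior Inverse-Gamma(27/2, 721/32)
obs 4: x=0 → posterior Inverse-Gamma(14, 977/32)
obs 5: x=2 → posterior Inverse-Gamma(29/2, 1041/32)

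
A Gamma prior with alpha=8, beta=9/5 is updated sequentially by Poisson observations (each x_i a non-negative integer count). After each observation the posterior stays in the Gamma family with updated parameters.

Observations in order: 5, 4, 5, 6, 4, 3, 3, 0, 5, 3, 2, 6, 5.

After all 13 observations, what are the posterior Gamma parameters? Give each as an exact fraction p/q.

obs 1: x=5 → posterior Gamma(13, 14/5)
obs 2: x=4 → posterior Gamma(17, 19/5)
obs 3: x=5 → posterior Gamma(22, 24/5)
obs 4: x=6 → posterior Gamma(28, 29/5)
obs 5: x=4 → posterior Gamma(32, 34/5)
obs 6: x=3 → posterior Gamma(35, 39/5)
obs 7: x=3 → posterior Gamma(38, 44/5)
obs 8: x=0 → posterior Gamma(38, 49/5)
obs 9: x=5 → posterior Gamma(43, 54/5)
obs 10: x=3 → posterior Gamma(46, 59/5)
obs 11: x=2 → posterior Gamma(48, 64/5)
obs 12: x=6 → posterior Gamma(54, 69/5)
obs 13: x=5 → posterior Gamma(59, 74/5)

alpha=59, beta=74/5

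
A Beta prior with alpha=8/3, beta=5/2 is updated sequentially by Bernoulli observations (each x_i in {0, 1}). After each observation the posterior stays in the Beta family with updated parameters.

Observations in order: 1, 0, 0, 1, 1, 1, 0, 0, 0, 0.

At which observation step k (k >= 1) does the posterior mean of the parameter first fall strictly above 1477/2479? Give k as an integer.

k = 6

obs 1: x=1 → posterior Beta(11/3, 5/2)
obs 2: x=0 → posterior Beta(11/3, 7/2)
obs 3: x=0 → posterior Beta(11/3, 9/2)
obs 4: x=1 → posterior Beta(14/3, 9/2)
obs 5: x=1 → posterior Beta(17/3, 9/2)
obs 6: x=1 → posterior Beta(20/3, 9/2)
obs 7: x=0 → posterior Beta(20/3, 11/2)
obs 8: x=0 → posterior Beta(20/3, 13/2)
obs 9: x=0 → posterior Beta(20/3, 15/2)
obs 10: x=0 → posterior Beta(20/3, 17/2)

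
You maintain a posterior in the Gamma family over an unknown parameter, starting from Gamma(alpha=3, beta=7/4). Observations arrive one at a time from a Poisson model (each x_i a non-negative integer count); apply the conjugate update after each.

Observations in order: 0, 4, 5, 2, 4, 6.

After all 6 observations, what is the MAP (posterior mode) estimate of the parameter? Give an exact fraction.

92/31

obs 1: x=0 → posterior Gamma(3, 11/4)
obs 2: x=4 → posterior Gamma(7, 15/4)
obs 3: x=5 → posterior Gamma(12, 19/4)
obs 4: x=2 → posterior Gamma(14, 23/4)
obs 5: x=4 → posterior Gamma(18, 27/4)
obs 6: x=6 → posterior Gamma(24, 31/4)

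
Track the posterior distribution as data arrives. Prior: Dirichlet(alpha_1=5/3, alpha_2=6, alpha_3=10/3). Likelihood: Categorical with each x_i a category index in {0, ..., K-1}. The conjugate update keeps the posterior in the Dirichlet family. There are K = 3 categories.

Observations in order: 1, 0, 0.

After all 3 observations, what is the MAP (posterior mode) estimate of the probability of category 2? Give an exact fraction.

obs 1: x=1 → posterior Dirichlet(5/3, 7, 10/3)
obs 2: x=0 → posterior Dirichlet(8/3, 7, 10/3)
obs 3: x=0 → posterior Dirichlet(11/3, 7, 10/3)

7/33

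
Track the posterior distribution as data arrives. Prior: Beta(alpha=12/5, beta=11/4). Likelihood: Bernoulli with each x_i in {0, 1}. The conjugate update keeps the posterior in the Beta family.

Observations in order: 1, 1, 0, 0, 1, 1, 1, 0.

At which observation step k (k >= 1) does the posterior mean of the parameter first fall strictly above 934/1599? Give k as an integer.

obs 1: x=1 → posterior Beta(17/5, 11/4)
obs 2: x=1 → posterior Beta(22/5, 11/4)
obs 3: x=0 → posterior Beta(22/5, 15/4)
obs 4: x=0 → posterior Beta(22/5, 19/4)
obs 5: x=1 → posterior Beta(27/5, 19/4)
obs 6: x=1 → posterior Beta(32/5, 19/4)
obs 7: x=1 → posterior Beta(37/5, 19/4)
obs 8: x=0 → posterior Beta(37/5, 23/4)

k = 2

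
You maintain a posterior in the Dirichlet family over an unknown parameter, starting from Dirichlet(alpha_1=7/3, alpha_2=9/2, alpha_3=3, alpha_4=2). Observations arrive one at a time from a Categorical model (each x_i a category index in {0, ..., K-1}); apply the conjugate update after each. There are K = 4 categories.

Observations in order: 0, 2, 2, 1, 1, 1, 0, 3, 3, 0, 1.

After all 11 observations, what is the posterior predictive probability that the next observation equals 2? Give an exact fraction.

30/137

obs 1: x=0 → posterior Dirichlet(10/3, 9/2, 3, 2)
obs 2: x=2 → posterior Dirichlet(10/3, 9/2, 4, 2)
obs 3: x=2 → posterior Dirichlet(10/3, 9/2, 5, 2)
obs 4: x=1 → posterior Dirichlet(10/3, 11/2, 5, 2)
obs 5: x=1 → posterior Dirichlet(10/3, 13/2, 5, 2)
obs 6: x=1 → posterior Dirichlet(10/3, 15/2, 5, 2)
obs 7: x=0 → posterior Dirichlet(13/3, 15/2, 5, 2)
obs 8: x=3 → posterior Dirichlet(13/3, 15/2, 5, 3)
obs 9: x=3 → posterior Dirichlet(13/3, 15/2, 5, 4)
obs 10: x=0 → posterior Dirichlet(16/3, 15/2, 5, 4)
obs 11: x=1 → posterior Dirichlet(16/3, 17/2, 5, 4)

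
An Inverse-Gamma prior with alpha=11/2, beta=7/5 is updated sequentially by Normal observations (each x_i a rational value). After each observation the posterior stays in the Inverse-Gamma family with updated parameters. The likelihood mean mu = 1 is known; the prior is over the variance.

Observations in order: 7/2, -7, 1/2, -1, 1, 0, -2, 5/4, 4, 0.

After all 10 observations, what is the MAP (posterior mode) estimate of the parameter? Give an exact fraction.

obs 1: x=7/2 → posterior Inverse-Gamma(6, 181/40)
obs 2: x=-7 → posterior Inverse-Gamma(13/2, 1461/40)
obs 3: x=1/2 → posterior Inverse-Gamma(7, 733/20)
obs 4: x=-1 → posterior Inverse-Gamma(15/2, 773/20)
obs 5: x=1 → posterior Inverse-Gamma(8, 773/20)
obs 6: x=0 → posterior Inverse-Gamma(17/2, 783/20)
obs 7: x=-2 → posterior Inverse-Gamma(9, 873/20)
obs 8: x=5/4 → posterior Inverse-Gamma(19/2, 6989/160)
obs 9: x=4 → posterior Inverse-Gamma(10, 7709/160)
obs 10: x=0 → posterior Inverse-Gamma(21/2, 7789/160)

7789/1840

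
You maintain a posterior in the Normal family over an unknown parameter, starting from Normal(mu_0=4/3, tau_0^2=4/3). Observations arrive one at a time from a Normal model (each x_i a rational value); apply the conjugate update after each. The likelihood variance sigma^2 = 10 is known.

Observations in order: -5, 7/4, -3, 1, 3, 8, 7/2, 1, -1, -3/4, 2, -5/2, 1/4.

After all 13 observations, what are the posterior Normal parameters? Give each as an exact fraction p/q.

mu_0=73/82, tau_0^2=20/41

obs 1: x=-5 → posterior Normal(10/17, 20/17)
obs 2: x=7/4 → posterior Normal(27/38, 20/19)
obs 3: x=-3 → posterior Normal(5/14, 20/21)
obs 4: x=1 → posterior Normal(19/46, 20/23)
obs 5: x=3 → posterior Normal(31/50, 4/5)
obs 6: x=8 → posterior Normal(7/6, 20/27)
obs 7: x=7/2 → posterior Normal(77/58, 20/29)
obs 8: x=1 → posterior Normal(81/62, 20/31)
obs 9: x=-1 → posterior Normal(7/6, 20/33)
obs 10: x=-3/4 → posterior Normal(37/35, 4/7)
obs 11: x=2 → posterior Normal(41/37, 20/37)
obs 12: x=-5/2 → posterior Normal(12/13, 20/39)
obs 13: x=1/4 → posterior Normal(73/82, 20/41)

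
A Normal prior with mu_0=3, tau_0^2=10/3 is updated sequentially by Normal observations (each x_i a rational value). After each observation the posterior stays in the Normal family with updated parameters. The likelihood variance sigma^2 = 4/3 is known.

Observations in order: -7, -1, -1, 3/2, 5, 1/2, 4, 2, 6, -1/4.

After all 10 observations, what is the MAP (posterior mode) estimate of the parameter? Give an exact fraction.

219/208

obs 1: x=-7 → posterior Normal(-29/7, 20/21)
obs 2: x=-1 → posterior Normal(-17/6, 5/9)
obs 3: x=-1 → posterior Normal(-39/17, 20/51)
obs 4: x=3/2 → posterior Normal(-63/44, 10/33)
obs 5: x=5 → posterior Normal(-13/54, 20/81)
obs 6: x=1/2 → posterior Normal(-1/8, 5/24)
obs 7: x=4 → posterior Normal(16/37, 20/111)
obs 8: x=2 → posterior Normal(13/21, 10/63)
obs 9: x=6 → posterior Normal(56/47, 20/141)
obs 10: x=-1/4 → posterior Normal(219/208, 5/39)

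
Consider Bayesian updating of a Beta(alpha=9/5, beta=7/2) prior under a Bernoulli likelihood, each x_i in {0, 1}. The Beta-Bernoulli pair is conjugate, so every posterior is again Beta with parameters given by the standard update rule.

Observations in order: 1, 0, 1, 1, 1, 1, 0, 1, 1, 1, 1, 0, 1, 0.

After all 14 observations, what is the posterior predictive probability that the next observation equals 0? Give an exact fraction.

obs 1: x=1 → posterior Beta(14/5, 7/2)
obs 2: x=0 → posterior Beta(14/5, 9/2)
obs 3: x=1 → posterior Beta(19/5, 9/2)
obs 4: x=1 → posterior Beta(24/5, 9/2)
obs 5: x=1 → posterior Beta(29/5, 9/2)
obs 6: x=1 → posterior Beta(34/5, 9/2)
obs 7: x=0 → posterior Beta(34/5, 11/2)
obs 8: x=1 → posterior Beta(39/5, 11/2)
obs 9: x=1 → posterior Beta(44/5, 11/2)
obs 10: x=1 → posterior Beta(49/5, 11/2)
obs 11: x=1 → posterior Beta(54/5, 11/2)
obs 12: x=0 → posterior Beta(54/5, 13/2)
obs 13: x=1 → posterior Beta(59/5, 13/2)
obs 14: x=0 → posterior Beta(59/5, 15/2)

75/193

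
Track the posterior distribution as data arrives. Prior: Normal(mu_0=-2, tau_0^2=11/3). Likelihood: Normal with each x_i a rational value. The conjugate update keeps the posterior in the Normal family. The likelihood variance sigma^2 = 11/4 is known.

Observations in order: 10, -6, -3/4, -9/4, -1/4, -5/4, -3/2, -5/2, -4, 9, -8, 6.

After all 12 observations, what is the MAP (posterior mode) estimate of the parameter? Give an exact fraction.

obs 1: x=10 → posterior Normal(34/7, 11/7)
obs 2: x=-6 → posterior Normal(10/11, 1)
obs 3: x=-3/4 → posterior Normal(7/15, 11/15)
obs 4: x=-9/4 → posterior Normal(-2/19, 11/19)
obs 5: x=-1/4 → posterior Normal(-3/23, 11/23)
obs 6: x=-5/4 → posterior Normal(-8/27, 11/27)
obs 7: x=-3/2 → posterior Normal(-14/31, 11/31)
obs 8: x=-5/2 → posterior Normal(-24/35, 11/35)
obs 9: x=-4 → posterior Normal(-40/39, 11/39)
obs 10: x=9 → posterior Normal(-4/43, 11/43)
obs 11: x=-8 → posterior Normal(-36/47, 11/47)
obs 12: x=6 → posterior Normal(-4/17, 11/51)

-4/17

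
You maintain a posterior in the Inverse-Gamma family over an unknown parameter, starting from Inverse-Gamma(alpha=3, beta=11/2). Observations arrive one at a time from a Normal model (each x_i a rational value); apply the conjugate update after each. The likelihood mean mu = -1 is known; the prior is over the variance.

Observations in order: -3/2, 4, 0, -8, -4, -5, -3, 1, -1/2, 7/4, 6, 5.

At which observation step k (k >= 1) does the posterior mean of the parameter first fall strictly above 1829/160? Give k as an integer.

obs 1: x=-3/2 → posterior Inverse-Gamma(7/2, 45/8)
obs 2: x=4 → posterior Inverse-Gamma(4, 145/8)
obs 3: x=0 → posterior Inverse-Gamma(9/2, 149/8)
obs 4: x=-8 → posterior Inverse-Gamma(5, 345/8)
obs 5: x=-4 → posterior Inverse-Gamma(11/2, 381/8)
obs 6: x=-5 → posterior Inverse-Gamma(6, 445/8)
obs 7: x=-3 → posterior Inverse-Gamma(13/2, 461/8)
obs 8: x=1 → posterior Inverse-Gamma(7, 477/8)
obs 9: x=-1/2 → posterior Inverse-Gamma(15/2, 239/4)
obs 10: x=7/4 → posterior Inverse-Gamma(8, 2033/32)
obs 11: x=6 → posterior Inverse-Gamma(17/2, 2817/32)
obs 12: x=5 → posterior Inverse-Gamma(9, 3393/32)

k = 11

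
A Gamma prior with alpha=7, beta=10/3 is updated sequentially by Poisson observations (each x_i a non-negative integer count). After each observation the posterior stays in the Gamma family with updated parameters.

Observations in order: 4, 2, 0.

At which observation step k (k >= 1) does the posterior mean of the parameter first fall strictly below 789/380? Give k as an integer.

k = 3

obs 1: x=4 → posterior Gamma(11, 13/3)
obs 2: x=2 → posterior Gamma(13, 16/3)
obs 3: x=0 → posterior Gamma(13, 19/3)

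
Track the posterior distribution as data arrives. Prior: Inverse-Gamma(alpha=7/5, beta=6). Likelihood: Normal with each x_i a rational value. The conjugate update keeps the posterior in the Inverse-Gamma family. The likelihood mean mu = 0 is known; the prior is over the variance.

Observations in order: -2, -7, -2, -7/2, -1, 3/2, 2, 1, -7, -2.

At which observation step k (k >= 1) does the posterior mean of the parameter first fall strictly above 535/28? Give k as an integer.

k = 2

obs 1: x=-2 → posterior Inverse-Gamma(19/10, 8)
obs 2: x=-7 → posterior Inverse-Gamma(12/5, 65/2)
obs 3: x=-2 → posterior Inverse-Gamma(29/10, 69/2)
obs 4: x=-7/2 → posterior Inverse-Gamma(17/5, 325/8)
obs 5: x=-1 → posterior Inverse-Gamma(39/10, 329/8)
obs 6: x=3/2 → posterior Inverse-Gamma(22/5, 169/4)
obs 7: x=2 → posterior Inverse-Gamma(49/10, 177/4)
obs 8: x=1 → posterior Inverse-Gamma(27/5, 179/4)
obs 9: x=-7 → posterior Inverse-Gamma(59/10, 277/4)
obs 10: x=-2 → posterior Inverse-Gamma(32/5, 285/4)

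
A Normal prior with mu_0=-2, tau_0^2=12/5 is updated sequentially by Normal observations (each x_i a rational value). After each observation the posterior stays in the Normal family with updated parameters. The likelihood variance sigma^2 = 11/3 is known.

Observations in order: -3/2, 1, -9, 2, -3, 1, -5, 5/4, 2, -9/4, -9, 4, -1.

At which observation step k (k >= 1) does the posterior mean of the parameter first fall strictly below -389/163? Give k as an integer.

k = 3

obs 1: x=-3/2 → posterior Normal(-164/91, 132/91)
obs 2: x=1 → posterior Normal(-128/127, 132/127)
obs 3: x=-9 → posterior Normal(-452/163, 132/163)
obs 4: x=2 → posterior Normal(-380/199, 132/199)
obs 5: x=-3 → posterior Normal(-488/235, 132/235)
obs 6: x=1 → posterior Normal(-452/271, 132/271)
obs 7: x=-5 → posterior Normal(-632/307, 132/307)
obs 8: x=5/4 → posterior Normal(-587/343, 132/343)
obs 9: x=2 → posterior Normal(-515/379, 132/379)
obs 10: x=-9/4 → posterior Normal(-596/415, 132/415)
obs 11: x=-9 → posterior Normal(-920/451, 12/41)
obs 12: x=4 → posterior Normal(-776/487, 132/487)
obs 13: x=-1 → posterior Normal(-812/523, 132/523)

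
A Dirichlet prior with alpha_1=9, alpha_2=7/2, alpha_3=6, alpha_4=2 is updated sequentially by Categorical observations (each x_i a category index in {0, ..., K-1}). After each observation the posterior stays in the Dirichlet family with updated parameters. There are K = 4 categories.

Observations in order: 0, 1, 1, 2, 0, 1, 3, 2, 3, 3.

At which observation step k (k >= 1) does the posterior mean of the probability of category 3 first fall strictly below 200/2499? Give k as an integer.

obs 1: x=0 → posterior Dirichlet(10, 7/2, 6, 2)
obs 2: x=1 → posterior Dirichlet(10, 9/2, 6, 2)
obs 3: x=1 → posterior Dirichlet(10, 11/2, 6, 2)
obs 4: x=2 → posterior Dirichlet(10, 11/2, 7, 2)
obs 5: x=0 → posterior Dirichlet(11, 11/2, 7, 2)
obs 6: x=1 → posterior Dirichlet(11, 13/2, 7, 2)
obs 7: x=3 → posterior Dirichlet(11, 13/2, 7, 3)
obs 8: x=2 → posterior Dirichlet(11, 13/2, 8, 3)
obs 9: x=3 → posterior Dirichlet(11, 13/2, 8, 4)
obs 10: x=3 → posterior Dirichlet(11, 13/2, 8, 5)

k = 5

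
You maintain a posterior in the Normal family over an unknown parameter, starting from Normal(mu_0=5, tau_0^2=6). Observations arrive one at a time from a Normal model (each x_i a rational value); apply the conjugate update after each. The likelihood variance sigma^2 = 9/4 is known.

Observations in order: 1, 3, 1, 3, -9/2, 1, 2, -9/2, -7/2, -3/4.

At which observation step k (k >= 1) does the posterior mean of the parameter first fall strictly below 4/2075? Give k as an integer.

k = 10

obs 1: x=1 → posterior Normal(23/11, 18/11)
obs 2: x=3 → posterior Normal(47/19, 18/19)
obs 3: x=1 → posterior Normal(55/27, 2/3)
obs 4: x=3 → posterior Normal(79/35, 18/35)
obs 5: x=-9/2 → posterior Normal(1, 18/43)
obs 6: x=1 → posterior Normal(1, 6/17)
obs 7: x=2 → posterior Normal(67/59, 18/59)
obs 8: x=-9/2 → posterior Normal(31/67, 18/67)
obs 9: x=-7/2 → posterior Normal(1/25, 6/25)
obs 10: x=-3/4 → posterior Normal(-3/83, 18/83)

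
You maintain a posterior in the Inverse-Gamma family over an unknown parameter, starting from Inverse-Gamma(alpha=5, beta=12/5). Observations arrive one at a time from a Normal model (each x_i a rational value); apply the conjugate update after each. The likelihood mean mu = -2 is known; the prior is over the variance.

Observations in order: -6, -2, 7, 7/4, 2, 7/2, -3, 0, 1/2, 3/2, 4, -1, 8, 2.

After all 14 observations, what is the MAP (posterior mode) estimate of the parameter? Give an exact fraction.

27089/2080

obs 1: x=-6 → posterior Inverse-Gamma(11/2, 52/5)
obs 2: x=-2 → posterior Inverse-Gamma(6, 52/5)
obs 3: x=7 → posterior Inverse-Gamma(13/2, 509/10)
obs 4: x=7/4 → posterior Inverse-Gamma(7, 9269/160)
obs 5: x=2 → posterior Inverse-Gamma(15/2, 10549/160)
obs 6: x=7/2 → posterior Inverse-Gamma(8, 12969/160)
obs 7: x=-3 → posterior Inverse-Gamma(17/2, 13049/160)
obs 8: x=0 → posterior Inverse-Gamma(9, 13369/160)
obs 9: x=1/2 → posterior Inverse-Gamma(19/2, 13869/160)
obs 10: x=3/2 → posterior Inverse-Gamma(10, 14849/160)
obs 11: x=4 → posterior Inverse-Gamma(21/2, 17729/160)
obs 12: x=-1 → posterior Inverse-Gamma(11, 17809/160)
obs 13: x=8 → posterior Inverse-Gamma(23/2, 25809/160)
obs 14: x=2 → posterior Inverse-Gamma(12, 27089/160)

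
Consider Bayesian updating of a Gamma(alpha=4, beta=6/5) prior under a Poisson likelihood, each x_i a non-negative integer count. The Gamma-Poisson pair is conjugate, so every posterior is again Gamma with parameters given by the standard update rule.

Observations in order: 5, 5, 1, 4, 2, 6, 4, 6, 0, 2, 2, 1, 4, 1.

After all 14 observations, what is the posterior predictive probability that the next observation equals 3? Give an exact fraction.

57614629729643839029007149616142949971633467367113553265205260255840017826556967320580784128000/265613988875874769338781322035779626829233452653394495974574961739092490901302182994384699044001

obs 1: x=5 → posterior Gamma(9, 11/5)
obs 2: x=5 → posterior Gamma(14, 16/5)
obs 3: x=1 → posterior Gamma(15, 21/5)
obs 4: x=4 → posterior Gamma(19, 26/5)
obs 5: x=2 → posterior Gamma(21, 31/5)
obs 6: x=6 → posterior Gamma(27, 36/5)
obs 7: x=4 → posterior Gamma(31, 41/5)
obs 8: x=6 → posterior Gamma(37, 46/5)
obs 9: x=0 → posterior Gamma(37, 51/5)
obs 10: x=2 → posterior Gamma(39, 56/5)
obs 11: x=2 → posterior Gamma(41, 61/5)
obs 12: x=1 → posterior Gamma(42, 66/5)
obs 13: x=4 → posterior Gamma(46, 71/5)
obs 14: x=1 → posterior Gamma(47, 76/5)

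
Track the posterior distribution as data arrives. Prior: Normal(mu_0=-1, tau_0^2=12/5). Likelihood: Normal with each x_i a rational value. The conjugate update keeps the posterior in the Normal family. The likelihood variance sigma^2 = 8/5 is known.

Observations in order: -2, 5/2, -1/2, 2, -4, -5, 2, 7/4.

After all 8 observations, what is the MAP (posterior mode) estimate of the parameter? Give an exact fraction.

-47/104

obs 1: x=-2 → posterior Normal(-8/5, 24/25)
obs 2: x=5/2 → posterior Normal(-1/16, 3/5)
obs 3: x=-1/2 → posterior Normal(-2/11, 24/55)
obs 4: x=2 → posterior Normal(2/7, 12/35)
obs 5: x=-4 → posterior Normal(-8/17, 24/85)
obs 6: x=-5 → posterior Normal(-23/20, 6/25)
obs 7: x=2 → posterior Normal(-17/23, 24/115)
obs 8: x=7/4 → posterior Normal(-47/104, 12/65)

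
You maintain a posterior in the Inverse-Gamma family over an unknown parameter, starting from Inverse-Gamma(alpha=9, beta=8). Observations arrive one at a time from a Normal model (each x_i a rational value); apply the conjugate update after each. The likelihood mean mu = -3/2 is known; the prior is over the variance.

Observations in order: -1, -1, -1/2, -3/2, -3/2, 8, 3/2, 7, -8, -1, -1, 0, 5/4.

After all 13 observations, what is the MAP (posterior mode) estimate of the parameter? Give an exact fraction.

3865/528

obs 1: x=-1 → posterior Inverse-Gamma(19/2, 65/8)
obs 2: x=-1 → posterior Inverse-Gamma(10, 33/4)
obs 3: x=-1/2 → posterior Inverse-Gamma(21/2, 35/4)
obs 4: x=-3/2 → posterior Inverse-Gamma(11, 35/4)
obs 5: x=-3/2 → posterior Inverse-Gamma(23/2, 35/4)
obs 6: x=8 → posterior Inverse-Gamma(12, 431/8)
obs 7: x=3/2 → posterior Inverse-Gamma(25/2, 467/8)
obs 8: x=7 → posterior Inverse-Gamma(13, 189/2)
obs 9: x=-8 → posterior Inverse-Gamma(27/2, 925/8)
obs 10: x=-1 → posterior Inverse-Gamma(14, 463/4)
obs 11: x=-1 → posterior Inverse-Gamma(29/2, 927/8)
obs 12: x=0 → posterior Inverse-Gamma(15, 117)
obs 13: x=5/4 → posterior Inverse-Gamma(31/2, 3865/32)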